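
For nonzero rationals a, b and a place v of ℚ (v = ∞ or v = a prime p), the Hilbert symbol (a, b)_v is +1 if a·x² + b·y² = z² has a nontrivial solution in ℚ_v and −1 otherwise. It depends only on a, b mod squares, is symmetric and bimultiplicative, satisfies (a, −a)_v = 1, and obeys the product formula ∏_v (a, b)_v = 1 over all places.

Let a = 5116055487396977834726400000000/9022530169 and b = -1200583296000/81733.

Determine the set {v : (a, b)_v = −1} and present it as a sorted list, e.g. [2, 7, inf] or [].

Mod squares: a ≡ 1258629, b ≡ -177045. Check v ∈ {∞, 2, 3, 5, 7, 11, 17, 19, 23, 29, 37, 43, 47}.
v=23: a=23^1·(≡12), b=23^0·(≡8) mod 23; (12|23)=+1, (8|23)=+1; (−1)^{1·0·11}·(+1)^0·(+1)^1 = +1.
v=37: a=37^1·(≡22), b=37^-1·(≡4) mod 37; (22|37)=-1, (4|37)=+1; (−1)^{1·-1·18}·(-1)^-1·(+1)^1 = -1.
v=2: v_2(a)=16, v_2(b)=10; units ≡ 5, 3 (mod 8); ε·ε+αω+βω = 0·1+16·1+10·1 ≡ 0  ⇒  (a,b)_2 = +1.
v=43: a=43^-2·(≡20), b=43^0·(≡32) mod 43; (20|43)=-1, (32|43)=-1; (−1)^{-2·0·21}·(-1)^0·(-1)^-2 = +1.
v=29: a=29^3·(≡12), b=29^1·(≡11) mod 29; (12|29)=-1, (11|29)=-1; (−1)^{3·1·14}·(-1)^1·(-1)^3 = +1.
v=∞: 1258629 > 0 and -177045 < 0  ⇒  (a,b)_∞ = +1.
v=5: a=5^8·(≡1), b=5^3·(≡4) mod 5; (1|5)=+1, (4|5)=+1; (−1)^{8·3·2}·(+1)^3·(+1)^8 = +1.
v=3: a=3^7·(≡2), b=3^5·(≡1) mod 3; (2|3)=-1, (1|3)=+1; (−1)^{7·5·1}·(-1)^5·(+1)^7 = +1.
v=19: a=19^2·(≡12), b=19^0·(≡5) mod 19; (12|19)=-1, (5|19)=+1; (−1)^{2·0·9}·(-1)^0·(+1)^2 = +1.
v=7: a=7^2·(≡1), b=7^0·(≡3) mod 7; (1|7)=+1, (3|7)=-1; (−1)^{2·0·3}·(+1)^0·(-1)^2 = +1.
v=47: a=47^-4·(≡42), b=47^-2·(≡32) mod 47; (42|47)=+1, (32|47)=+1; (−1)^{-4·-2·23}·(+1)^-2·(+1)^-4 = +1.
v=11: a=11^4·(≡5), b=11^3·(≡9) mod 11; (5|11)=+1, (9|11)=+1; (−1)^{4·3·5}·(+1)^3·(+1)^4 = +1.
v=17: a=17^1·(≡1), b=17^0·(≡3) mod 17; (1|17)=+1, (3|17)=-1; (−1)^{1·0·8}·(+1)^0·(-1)^1 = -1.
(1258629, -177045 / ℚ) ramifies at {17, 37}: a division algebra.

[17, 37]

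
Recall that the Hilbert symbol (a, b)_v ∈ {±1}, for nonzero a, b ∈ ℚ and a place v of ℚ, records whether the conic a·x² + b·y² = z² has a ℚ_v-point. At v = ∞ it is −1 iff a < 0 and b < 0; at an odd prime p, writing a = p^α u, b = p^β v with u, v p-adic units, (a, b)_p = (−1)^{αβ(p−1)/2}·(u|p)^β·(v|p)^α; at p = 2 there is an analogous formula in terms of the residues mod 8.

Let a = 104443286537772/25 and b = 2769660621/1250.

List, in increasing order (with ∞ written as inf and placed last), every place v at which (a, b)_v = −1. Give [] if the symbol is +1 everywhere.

(a, b) ≡ (403, 71162) mod (ℚ^×)²; places V = {2, 3, 5, 7, 13, 17, 23, 31, ∞}.
(a,b)_17: α=2, u≡11; β=1, v≡9 (mod 17); (11|17)=-1, (9|17)=+1; sign (−1)^0·-1^1·+1^2 = -1.
(a,b)_13: α=1, u≡6; β=1, v≡9 (mod 13); (6|13)=-1, (9|13)=+1; sign (−1)^0·-1^1·+1^1 = -1.
(a,b)_7: α=2, u≡2; β=1, v≡2 (mod 7); (2|7)=+1, (2|7)=+1; sign (−1)^0·+1^1·+1^2 = +1.
(a,b)_31: α=3, u≡6; β=2, v≡27 (mod 31); (6|31)=-1, (27|31)=-1; sign (−1)^0·-1^2·-1^3 = -1.
(a,b)_5: α=-2, u≡2; β=-4, v≡3 (mod 5); (2|5)=-1, (3|5)=-1; sign (−1)^0·-1^-4·-1^-2 = +1.
(a,b)_3: α=2, u≡1; β=4, v≡2 (mod 3); (1|3)=+1, (2|3)=-1; sign (−1)^0·+1^4·-1^2 = +1.
(a,b)_2: α=2, β=-1; u≡3, v≡5 (mod 8); ε(u)ε(v)=1·0, αω(v)=2·1, βω(u)=-1·1; sum ≡ 1  ⇒  -1.
(a,b)_23: α=2, u≡16; β=1, v≡1 (mod 23); (16|23)=+1, (1|23)=+1; sign (−1)^0·+1^1·+1^2 = +1.
(a,b)_∞: sgn(403)=+, sgn(71162)=+, so +1.
Ram(403, 71162) = {2, 13, 17, 31}; no ℚ_2-point on the conic.

[2, 13, 17, 31]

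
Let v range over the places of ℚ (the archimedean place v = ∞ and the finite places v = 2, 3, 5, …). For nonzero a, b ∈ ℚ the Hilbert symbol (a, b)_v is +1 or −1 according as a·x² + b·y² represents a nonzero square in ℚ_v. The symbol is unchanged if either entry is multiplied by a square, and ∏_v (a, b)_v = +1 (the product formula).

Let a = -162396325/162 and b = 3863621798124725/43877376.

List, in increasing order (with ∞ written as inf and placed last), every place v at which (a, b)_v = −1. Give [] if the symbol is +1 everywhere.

[2, 7, 17, 19]

Mod squares: a ≡ -266, b ≡ 2261. Check v ∈ {∞, 2, 3, 5, 7, 13, 17, 19, 23}.
v=∞: -266 < 0 and 2261 > 0  ⇒  (a,b)_∞ = +1.
v=13: a=13^2·(≡8), b=13^6·(≡3) mod 13; (8|13)=-1, (3|13)=+1; (−1)^{2·6·6}·(-1)^6·(+1)^2 = +1.
v=5: a=5^2·(≡1), b=5^2·(≡4) mod 5; (1|5)=+1, (4|5)=+1; (−1)^{2·2·2}·(+1)^2·(+1)^2 = +1.
v=7: a=7^1·(≡2), b=7^3·(≡2) mod 7; (2|7)=+1, (2|7)=+1; (−1)^{1·3·3}·(+1)^3·(+1)^1 = -1.
v=3: a=3^-4·(≡1), b=3^-4·(≡2) mod 3; (1|3)=+1, (2|3)=-1; (−1)^{-4·-4·1}·(+1)^-4·(-1)^-4 = +1.
v=17: a=17^2·(≡3), b=17^3·(≡10) mod 17; (3|17)=-1, (10|17)=-1; (−1)^{2·3·8}·(-1)^3·(-1)^2 = -1.
v=19: a=19^1·(≡7), b=19^1·(≡9) mod 19; (7|19)=+1, (9|19)=+1; (−1)^{1·1·9}·(+1)^1·(+1)^1 = -1.
v=2: v_2(a)=-1, v_2(b)=-10; units ≡ 3, 5 (mod 8); ε·ε+αω+βω = 1·0+-1·1+-10·1 ≡ 1  ⇒  (a,b)_2 = -1.
v=23: a=23^0·(≡5), b=23^-2·(≡17) mod 23; (5|23)=-1, (17|23)=-1; (−1)^{0·-2·11}·(-1)^-2·(-1)^0 = +1.
Ram(-266, 2261) = {2, 7, 17, 19}; no ℚ_2-point on the conic.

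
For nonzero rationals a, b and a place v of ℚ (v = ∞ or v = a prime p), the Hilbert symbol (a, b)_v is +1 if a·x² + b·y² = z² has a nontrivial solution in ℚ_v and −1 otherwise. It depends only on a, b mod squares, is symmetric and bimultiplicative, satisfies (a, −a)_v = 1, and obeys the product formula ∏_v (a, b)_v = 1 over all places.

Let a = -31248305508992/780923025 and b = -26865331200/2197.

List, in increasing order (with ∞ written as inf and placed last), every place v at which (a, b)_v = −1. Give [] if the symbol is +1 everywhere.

[17, inf]

Mod squares: a ≡ -92378, b ≡ -4199. Check v ∈ {∞, 2, 3, 5, 11, 13, 17, 19, 23}.
v=5: a=5^-2·(≡3), b=5^2·(≡1) mod 5; (3|5)=-1, (1|5)=+1; (−1)^{-2·2·2}·(-1)^2·(+1)^-2 = +1.
v=23: a=23^-2·(≡6), b=23^0·(≡11) mod 23; (6|23)=+1, (11|23)=-1; (−1)^{-2·0·11}·(+1)^0·(-1)^-2 = +1.
v=3: a=3^-10·(≡1), b=3^2·(≡1) mod 3; (1|3)=+1, (1|3)=+1; (−1)^{-10·2·1}·(+1)^2·(+1)^-10 = +1.
v=17: a=17^1·(≡14), b=17^1·(≡2) mod 17; (14|17)=-1, (2|17)=+1; (−1)^{1·1·8}·(-1)^1·(+1)^1 = -1.
v=11: a=11^5·(≡8), b=11^0·(≡5) mod 11; (8|11)=-1, (5|11)=+1; (−1)^{5·0·5}·(-1)^0·(+1)^5 = +1.
v=19: a=19^3·(≡12), b=19^3·(≡1) mod 19; (12|19)=-1, (1|19)=+1; (−1)^{3·3·9}·(-1)^3·(+1)^3 = +1.
v=13: a=13^1·(≡7), b=13^-3·(≡7) mod 13; (7|13)=-1, (7|13)=-1; (−1)^{1·-3·6}·(-1)^-3·(-1)^1 = +1.
v=2: v_2(a)=7, v_2(b)=10; units ≡ 3, 1 (mod 8); ε·ε+αω+βω = 1·0+7·0+10·1 ≡ 0  ⇒  (a,b)_2 = +1.
v=∞: -92378 < 0 and -4199 < 0  ⇒  (a,b)_∞ = -1.
(-92378, -4199 / ℚ) ramifies at {17, ∞}: a division algebra.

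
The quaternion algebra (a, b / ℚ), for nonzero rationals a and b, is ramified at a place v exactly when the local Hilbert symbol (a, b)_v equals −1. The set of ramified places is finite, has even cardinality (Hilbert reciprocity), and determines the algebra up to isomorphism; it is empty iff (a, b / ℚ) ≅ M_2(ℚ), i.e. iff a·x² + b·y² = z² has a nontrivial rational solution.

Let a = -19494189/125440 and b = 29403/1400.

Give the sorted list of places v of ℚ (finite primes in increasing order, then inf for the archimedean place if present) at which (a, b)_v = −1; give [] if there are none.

Mod squares: a ≡ -2210, b ≡ 42. Check v ∈ {∞, 2, 3, 5, 7, 11, 13, 17}.
v=11: a=11^2·(≡9), b=11^2·(≡4) mod 11; (9|11)=+1, (4|11)=+1; (−1)^{2·2·5}·(+1)^2·(+1)^2 = +1.
v=3: a=3^6·(≡1), b=3^5·(≡2) mod 3; (1|3)=+1, (2|3)=-1; (−1)^{6·5·1}·(+1)^5·(-1)^6 = +1.
v=7: a=7^-2·(≡4), b=7^-1·(≡6) mod 7; (4|7)=+1, (6|7)=-1; (−1)^{-2·-1·3}·(+1)^-1·(-1)^-2 = +1.
v=∞: -2210 < 0 and 42 > 0  ⇒  (a,b)_∞ = +1.
v=5: a=5^-1·(≡2), b=5^-2·(≡3) mod 5; (2|5)=-1, (3|5)=-1; (−1)^{-1·-2·2}·(-1)^-2·(-1)^-1 = -1.
v=13: a=13^1·(≡12), b=13^0·(≡4) mod 13; (12|13)=+1, (4|13)=+1; (−1)^{1·0·6}·(+1)^0·(+1)^1 = +1.
v=17: a=17^1·(≡11), b=17^0·(≡13) mod 17; (11|17)=-1, (13|17)=+1; (−1)^{1·0·8}·(-1)^0·(+1)^1 = +1.
v=2: v_2(a)=-9, v_2(b)=-3; units ≡ 7, 5 (mod 8); ε·ε+αω+βω = 1·0+-9·1+-3·0 ≡ 1  ⇒  (a,b)_2 = -1.
Ram(-2210, 42) = {2, 5}; no ℚ_2-point on the conic.

[2, 5]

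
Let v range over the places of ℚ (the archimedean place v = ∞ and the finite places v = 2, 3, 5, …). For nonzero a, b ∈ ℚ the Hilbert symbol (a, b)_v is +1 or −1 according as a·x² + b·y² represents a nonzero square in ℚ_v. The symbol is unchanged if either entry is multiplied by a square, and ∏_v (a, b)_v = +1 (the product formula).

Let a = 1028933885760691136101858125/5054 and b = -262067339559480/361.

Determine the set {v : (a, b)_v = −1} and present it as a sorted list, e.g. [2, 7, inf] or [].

[2, 3, 5, 7, 13, 31]

(a, b) ≡ (2206022, -4830) mod (ℚ^×)²; places V = {2, 3, 5, 7, 11, 13, 17, 19, 23, 29, 31, ∞}.
(a,b)_29: α=4, u≡26; β=0, v≡7 (mod 29); (26|29)=-1, (7|29)=+1; sign (−1)^0·-1^0·+1^4 = +1.
(a,b)_23: α=1, u≡3; β=1, v≡10 (mod 23); (3|23)=+1, (10|23)=-1; sign (−1)^1·+1^1·-1^1 = +1.
(a,b)_3: α=2, u≡2; β=1, v≡1 (mod 3); (2|3)=-1, (1|3)=+1; sign (−1)^0·-1^1·+1^2 = -1.
(a,b)_13: α=3, u≡8; β=2, v≡7 (mod 13); (8|13)=-1, (7|13)=-1; sign (−1)^0·-1^2·-1^3 = -1.
(a,b)_2: α=-1, β=3; u≡3, v≡1 (mod 8); ε(u)ε(v)=1·0, αω(v)=-1·0, βω(u)=3·1; sum ≡ 1  ⇒  -1.
(a,b)_17: α=5, u≡14; β=4, v≡1 (mod 17); (14|17)=-1, (1|17)=+1; sign (−1)^0·-1^4·+1^5 = +1.
(a,b)_∞: sgn(2206022)=+, sgn(-4830)=−, so +1.
(a,b)_19: α=-2, u≡10; β=-2, v≡8 (mod 19); (10|19)=-1, (8|19)=-1; sign (−1)^0·-1^-2·-1^-2 = +1.
(a,b)_7: α=-1, u≡3; β=1, v≡3 (mod 7); (3|7)=-1, (3|7)=-1; sign (−1)^1·-1^1·-1^-1 = -1.
(a,b)_11: α=2, u≡4; β=0, v≡2 (mod 11); (4|11)=+1, (2|11)=-1; sign (−1)^0·+1^0·-1^2 = +1.
(a,b)_31: α=3, u≡12; β=2, v≡6 (mod 31); (12|31)=-1, (6|31)=-1; sign (−1)^0·-1^2·-1^3 = -1.
(a,b)_5: α=4, u≡2; β=1, v≡4 (mod 5); (2|5)=-1, (4|5)=+1; sign (−1)^0·-1^1·+1^4 = -1.
Ram(2206022, -4830) = {2, 3, 5, 7, 13, 31}; no ℚ_2-point on the conic.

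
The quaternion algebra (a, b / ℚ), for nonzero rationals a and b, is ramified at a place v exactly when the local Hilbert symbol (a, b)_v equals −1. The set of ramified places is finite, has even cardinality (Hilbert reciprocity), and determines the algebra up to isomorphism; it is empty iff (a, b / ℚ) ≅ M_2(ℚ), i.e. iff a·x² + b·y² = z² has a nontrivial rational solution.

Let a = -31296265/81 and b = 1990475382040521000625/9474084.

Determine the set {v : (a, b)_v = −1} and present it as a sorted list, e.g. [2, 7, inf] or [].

[7, 11, 13, 37]

(a, b) ≡ (-185185, 481) mod (ℚ^×)²; places V = {2, 3, 5, 7, 11, 13, 19, 37, ∞}.
(a,b)_3: α=-4, u≡2; β=-8, v≡1 (mod 3); (2|3)=-1, (1|3)=+1; sign (−1)^0·-1^-8·+1^-4 = +1.
(a,b)_13: α=3, u≡1; β=9, v≡2 (mod 13); (1|13)=+1, (2|13)=-1; sign (−1)^0·+1^9·-1^3 = -1.
(a,b)_∞: sgn(-185185)=−, sgn(481)=+, so +1.
(a,b)_19: α=0, u≡12; β=-2, v≡11 (mod 19); (12|19)=-1, (11|19)=+1; sign (−1)^0·-1^-2·+1^0 = +1.
(a,b)_7: α=1, u≡3; β=2, v≡6 (mod 7); (3|7)=-1, (6|7)=-1; sign (−1)^0·-1^2·-1^1 = -1.
(a,b)_2: α=0, β=-2; u≡7, v≡1 (mod 8); ε(u)ε(v)=1·0, αω(v)=0·0, βω(u)=-2·0; sum ≡ 0  ⇒  +1.
(a,b)_37: α=1, u≡7; β=3, v≡19 (mod 37); (7|37)=+1, (19|37)=-1; sign (−1)^0·+1^3·-1^1 = -1.
(a,b)_5: α=1, u≡2; β=4, v≡4 (mod 5); (2|5)=-1, (4|5)=+1; sign (−1)^0·-1^4·+1^1 = +1.
(a,b)_11: α=1, u≡6; β=2, v≡8 (mod 11); (6|11)=-1, (8|11)=-1; sign (−1)^0·-1^2·-1^1 = -1.
Ram(-185185, 481) = {7, 11, 13, 37}; no ℚ_7-point on the conic.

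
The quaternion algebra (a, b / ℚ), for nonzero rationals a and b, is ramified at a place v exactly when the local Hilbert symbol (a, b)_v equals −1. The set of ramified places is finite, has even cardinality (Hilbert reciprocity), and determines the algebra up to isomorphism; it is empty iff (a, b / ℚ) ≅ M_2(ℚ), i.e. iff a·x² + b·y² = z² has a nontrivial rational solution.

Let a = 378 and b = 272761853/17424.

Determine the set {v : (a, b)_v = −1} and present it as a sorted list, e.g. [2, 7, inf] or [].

(a, b) ≡ (42, 2093) mod (ℚ^×)²; places V = {2, 3, 7, 11, 13, 19, 23, ∞}.
(a,b)_23: α=0, u≡10; β=1, v≡21 (mod 23); (10|23)=-1, (21|23)=-1; sign (−1)^0·-1^1·-1^0 = -1.
(a,b)_2: α=1, β=-4; u≡5, v≡5 (mod 8); ε(u)ε(v)=0·0, αω(v)=1·1, βω(u)=-4·1; sum ≡ 1  ⇒  -1.
(a,b)_11: α=0, u≡4; β=-2, v≡1 (mod 11); (4|11)=+1, (1|11)=+1; sign (−1)^0·+1^-2·+1^0 = +1.
(a,b)_7: α=1, u≡5; β=1, v≡3 (mod 7); (5|7)=-1, (3|7)=-1; sign (−1)^1·-1^1·-1^1 = -1.
(a,b)_19: α=0, u≡17; β=4, v≡3 (mod 19); (17|19)=+1, (3|19)=-1; sign (−1)^0·+1^4·-1^0 = +1.
(a,b)_∞: sgn(42)=+, sgn(2093)=+, so +1.
(a,b)_3: α=3, u≡2; β=-2, v≡2 (mod 3); (2|3)=-1, (2|3)=-1; sign (−1)^0·-1^-2·-1^3 = -1.
(a,b)_13: α=0, u≡1; β=1, v≡8 (mod 13); (1|13)=+1, (8|13)=-1; sign (−1)^0·+1^1·-1^0 = +1.
|Ram(42, 2093)| = 4, even; anisotropic at {2, 3, 7, 23}.

[2, 3, 7, 23]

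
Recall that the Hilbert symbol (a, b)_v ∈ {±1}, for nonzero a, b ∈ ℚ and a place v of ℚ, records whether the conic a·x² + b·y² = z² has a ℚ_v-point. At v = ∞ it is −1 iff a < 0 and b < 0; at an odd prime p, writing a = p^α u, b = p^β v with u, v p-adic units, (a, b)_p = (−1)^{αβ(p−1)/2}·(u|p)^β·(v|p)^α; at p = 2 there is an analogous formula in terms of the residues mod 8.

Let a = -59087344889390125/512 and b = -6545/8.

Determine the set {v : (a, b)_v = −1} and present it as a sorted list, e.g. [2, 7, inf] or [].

Mod squares: a ≡ -1610, b ≡ -13090. Check v ∈ {∞, 2, 5, 7, 11, 17, 23}.
v=17: a=17^4·(≡7), b=17^1·(≡5) mod 17; (7|17)=-1, (5|17)=-1; (−1)^{4·1·8}·(-1)^1·(-1)^4 = -1.
v=2: v_2(a)=-9, v_2(b)=-3; units ≡ 3, 7 (mod 8); ε·ε+αω+βω = 1·1+-9·0+-3·1 ≡ 0  ⇒  (a,b)_2 = +1.
v=5: a=5^3·(≡2), b=5^1·(≡2) mod 5; (2|5)=-1, (2|5)=-1; (−1)^{3·1·2}·(-1)^1·(-1)^3 = +1.
v=11: a=11^4·(≡6), b=11^1·(≡4) mod 11; (6|11)=-1, (4|11)=+1; (−1)^{4·1·5}·(-1)^1·(+1)^4 = -1.
v=∞: -1610 < 0 and -13090 < 0  ⇒  (a,b)_∞ = -1.
v=7: a=7^5·(≡4), b=7^1·(≡3) mod 7; (4|7)=+1, (3|7)=-1; (−1)^{5·1·3}·(+1)^1·(-1)^5 = +1.
v=23: a=23^1·(≡5), b=23^0·(≡7) mod 23; (5|23)=-1, (7|23)=-1; (−1)^{1·0·11}·(-1)^0·(-1)^1 = -1.
Ram(-1610, -13090) = {11, 17, 23, ∞}; no ℚ_11-point on the conic.

[11, 17, 23, inf]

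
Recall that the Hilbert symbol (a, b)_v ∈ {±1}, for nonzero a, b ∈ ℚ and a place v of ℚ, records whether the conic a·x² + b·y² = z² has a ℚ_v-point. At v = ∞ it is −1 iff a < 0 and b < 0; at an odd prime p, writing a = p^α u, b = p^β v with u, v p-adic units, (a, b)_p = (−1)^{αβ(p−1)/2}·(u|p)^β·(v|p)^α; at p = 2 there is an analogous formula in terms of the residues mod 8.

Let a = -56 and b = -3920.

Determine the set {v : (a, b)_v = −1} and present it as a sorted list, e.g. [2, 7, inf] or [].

[2, inf]

(a, b) ≡ (-14, -5) mod (ℚ^×)²; places V = {2, 5, 7, ∞}.
(a,b)_7: α=1, u≡6; β=2, v≡4 (mod 7); (6|7)=-1, (4|7)=+1; sign (−1)^0·-1^2·+1^1 = +1.
(a,b)_2: α=3, β=4; u≡1, v≡3 (mod 8); ε(u)ε(v)=0·1, αω(v)=3·1, βω(u)=4·0; sum ≡ 1  ⇒  -1.
(a,b)_∞: sgn(-14)=−, sgn(-5)=−, so -1.
(a,b)_5: α=0, u≡4; β=1, v≡1 (mod 5); (4|5)=+1, (1|5)=+1; sign (−1)^0·+1^1·+1^0 = +1.
Ram(-14, -5) = {2, ∞}; no ℚ_2-point on the conic.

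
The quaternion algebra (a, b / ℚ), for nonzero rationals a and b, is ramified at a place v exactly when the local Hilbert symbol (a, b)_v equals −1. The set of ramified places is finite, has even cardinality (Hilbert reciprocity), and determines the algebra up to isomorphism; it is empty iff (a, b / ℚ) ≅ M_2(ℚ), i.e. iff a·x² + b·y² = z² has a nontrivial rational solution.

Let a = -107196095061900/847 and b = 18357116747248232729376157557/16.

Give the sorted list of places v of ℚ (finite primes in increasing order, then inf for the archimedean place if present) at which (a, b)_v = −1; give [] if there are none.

[7, 13, 17, 19]

(a, b) ≡ (-852397, 437437) mod (ℚ^×)²; places V = {2, 3, 5, 7, 11, 13, 17, 19, 23, 29, 43, ∞}.
(a,b)_19: α=1, u≡10; β=3, v≡15 (mod 19); (10|19)=-1, (15|19)=-1; sign (−1)^1·-1^3·-1^1 = -1.
(a,b)_2: α=2, β=-4; u≡3, v≡5 (mod 8); ε(u)ε(v)=1·0, αω(v)=2·1, βω(u)=-4·1; sum ≡ 0  ⇒  +1.
(a,b)_∞: sgn(-852397)=−, sgn(437437)=+, so +1.
(a,b)_43: α=2, u≡15; β=2, v≡35 (mod 43); (15|43)=+1, (35|43)=+1; sign (−1)^0·+1^2·+1^2 = +1.
(a,b)_29: α=1, u≡9; β=2, v≡24 (mod 29); (9|29)=+1, (24|29)=+1; sign (−1)^0·+1^2·+1^1 = +1.
(a,b)_13: α=1, u≡9; β=3, v≡6 (mod 13); (9|13)=+1, (6|13)=-1; sign (−1)^0·+1^3·-1^1 = -1.
(a,b)_7: α=-1, u≡1; β=3, v≡2 (mod 7); (1|7)=+1, (2|7)=+1; sign (−1)^1·+1^3·+1^-1 = -1.
(a,b)_5: α=2, u≡2; β=0, v≡2 (mod 5); (2|5)=-1, (2|5)=-1; sign (−1)^0·-1^0·-1^2 = +1.
(a,b)_23: α=2, u≡9; β=3, v≡21 (mod 23); (9|23)=+1, (21|23)=-1; sign (−1)^0·+1^3·-1^2 = +1.
(a,b)_11: α=-2, u≡5; β=1, v≡2 (mod 11); (5|11)=+1, (2|11)=-1; sign (−1)^0·+1^1·-1^-2 = +1.
(a,b)_17: α=1, u≡16; β=2, v≡7 (mod 17); (16|17)=+1, (7|17)=-1; sign (−1)^0·+1^2·-1^1 = -1.
(a,b)_3: α=2, u≡2; β=10, v≡1 (mod 3); (2|3)=-1, (1|3)=+1; sign (−1)^0·-1^10·+1^2 = +1.
(-852397, 437437 / ℚ) ramifies at {7, 13, 17, 19}: a division algebra.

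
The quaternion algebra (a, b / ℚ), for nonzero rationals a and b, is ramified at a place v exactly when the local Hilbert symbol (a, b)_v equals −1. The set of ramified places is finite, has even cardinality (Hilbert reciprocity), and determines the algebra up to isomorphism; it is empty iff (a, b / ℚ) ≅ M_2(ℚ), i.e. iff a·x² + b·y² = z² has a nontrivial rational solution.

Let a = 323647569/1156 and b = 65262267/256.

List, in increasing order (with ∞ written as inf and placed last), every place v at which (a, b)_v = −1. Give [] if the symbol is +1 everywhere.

Mod squares: a ≡ 609, b ≡ 203. Check v ∈ {∞, 2, 3, 7, 17, 29}.
v=7: a=7^1·(≡3), b=7^3·(≡4) mod 7; (3|7)=-1, (4|7)=+1; (−1)^{1·3·3}·(-1)^3·(+1)^1 = +1.
v=∞: 609 > 0 and 203 > 0  ⇒  (a,b)_∞ = +1.
v=29: a=29^1·(≡3), b=29^1·(≡7) mod 29; (3|29)=-1, (7|29)=+1; (−1)^{1·1·14}·(-1)^1·(+1)^1 = -1.
v=3: a=3^13·(≡2), b=3^8·(≡2) mod 3; (2|3)=-1, (2|3)=-1; (−1)^{13·8·1}·(-1)^8·(-1)^13 = -1.
v=2: v_2(a)=-2, v_2(b)=-8; units ≡ 1, 3 (mod 8); ε·ε+αω+βω = 0·1+-2·1+-8·0 ≡ 0  ⇒  (a,b)_2 = +1.
v=17: a=17^-2·(≡14), b=17^0·(≡15) mod 17; (14|17)=-1, (15|17)=+1; (−1)^{-2·0·8}·(-1)^0·(+1)^-2 = +1.
(609, 203 / ℚ) ramifies at {3, 29}: a division algebra.

[3, 29]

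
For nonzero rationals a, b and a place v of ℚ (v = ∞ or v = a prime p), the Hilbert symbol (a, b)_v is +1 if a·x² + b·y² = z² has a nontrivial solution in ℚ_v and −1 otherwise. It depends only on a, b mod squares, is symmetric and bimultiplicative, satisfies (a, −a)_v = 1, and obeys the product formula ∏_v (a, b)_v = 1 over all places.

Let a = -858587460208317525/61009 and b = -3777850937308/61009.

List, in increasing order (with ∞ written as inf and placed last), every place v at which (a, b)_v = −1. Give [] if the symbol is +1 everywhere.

[3, 17, 31, inf]

Mod squares: a ≡ -254541, b ≡ -7. Check v ∈ {∞, 2, 3, 5, 7, 13, 17, 19, 23, 31, 41}.
v=5: a=5^2·(≡1), b=5^0·(≡3) mod 5; (1|5)=+1, (3|5)=-1; (−1)^{2·0·2}·(+1)^0·(-1)^2 = +1.
v=2: v_2(a)=0, v_2(b)=2; units ≡ 3, 1 (mod 8); ε·ε+αω+βω = 1·0+0·0+2·1 ≡ 0  ⇒  (a,b)_2 = +1.
v=17: a=17^5·(≡8), b=17^4·(≡10) mod 17; (8|17)=+1, (10|17)=-1; (−1)^{5·4·8}·(+1)^4·(-1)^5 = -1.
v=∞: -254541 < 0 and -7 < 0  ⇒  (a,b)_∞ = -1.
v=23: a=23^1·(≡5), b=23^0·(≡6) mod 23; (5|23)=-1, (6|23)=+1; (−1)^{1·0·11}·(-1)^0·(+1)^1 = +1.
v=7: a=7^1·(≡2), b=7^1·(≡6) mod 7; (2|7)=+1, (6|7)=-1; (−1)^{1·1·3}·(+1)^1·(-1)^1 = +1.
v=3: a=3^1·(≡2), b=3^0·(≡2) mod 3; (2|3)=-1, (2|3)=-1; (−1)^{1·0·1}·(-1)^0·(-1)^1 = -1.
v=13: a=13^-2·(≡12), b=13^-2·(≡2) mod 13; (12|13)=+1, (2|13)=-1; (−1)^{-2·-2·6}·(+1)^-2·(-1)^-2 = +1.
v=41: a=41^2·(≡11), b=41^2·(≡34) mod 41; (11|41)=-1, (34|41)=-1; (−1)^{2·2·20}·(-1)^2·(-1)^2 = +1.
v=31: a=31^3·(≡2), b=31^2·(≡23) mod 31; (2|31)=+1, (23|31)=-1; (−1)^{3·2·15}·(+1)^2·(-1)^3 = -1.
v=19: a=19^-2·(≡15), b=19^-2·(≡3) mod 19; (15|19)=-1, (3|19)=-1; (−1)^{-2·-2·9}·(-1)^-2·(-1)^-2 = +1.
(-254541, -7 / ℚ) ramifies at {3, 17, 31, ∞}: a division algebra.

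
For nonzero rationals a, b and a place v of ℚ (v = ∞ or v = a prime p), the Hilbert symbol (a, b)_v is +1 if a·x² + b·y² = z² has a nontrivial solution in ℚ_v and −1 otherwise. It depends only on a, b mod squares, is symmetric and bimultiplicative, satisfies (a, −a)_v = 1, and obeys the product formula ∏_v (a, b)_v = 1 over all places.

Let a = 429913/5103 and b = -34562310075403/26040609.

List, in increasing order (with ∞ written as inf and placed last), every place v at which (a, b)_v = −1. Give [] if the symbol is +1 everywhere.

[17, 19]

Mod squares: a ≡ 24871, b ≡ -187. Check v ∈ {∞, 2, 3, 7, 11, 17, 19}.
v=7: a=7^-1·(≡1), b=7^-2·(≡2) mod 7; (1|7)=+1, (2|7)=+1; (−1)^{-1·-2·3}·(+1)^-2·(+1)^-1 = +1.
v=11: a=11^3·(≡7), b=11^7·(≡3) mod 11; (7|11)=-1, (3|11)=+1; (−1)^{3·7·5}·(-1)^7·(+1)^3 = +1.
v=17: a=17^1·(≡9), b=17^3·(≡10) mod 17; (9|17)=+1, (10|17)=-1; (−1)^{1·3·8}·(+1)^3·(-1)^1 = -1.
v=3: a=3^-6·(≡1), b=3^-12·(≡2) mod 3; (1|3)=+1, (2|3)=-1; (−1)^{-6·-12·1}·(+1)^-12·(-1)^-6 = +1.
v=∞: 24871 > 0 and -187 < 0  ⇒  (a,b)_∞ = +1.
v=19: a=19^1·(≡5), b=19^2·(≡18) mod 19; (5|19)=+1, (18|19)=-1; (−1)^{1·2·9}·(+1)^2·(-1)^1 = -1.
v=2: v_2(a)=0, v_2(b)=0; units ≡ 7, 5 (mod 8); ε·ε+αω+βω = 1·0+0·1+0·0 ≡ 0  ⇒  (a,b)_2 = +1.
(24871, -187 / ℚ) ramifies at {17, 19}: a division algebra.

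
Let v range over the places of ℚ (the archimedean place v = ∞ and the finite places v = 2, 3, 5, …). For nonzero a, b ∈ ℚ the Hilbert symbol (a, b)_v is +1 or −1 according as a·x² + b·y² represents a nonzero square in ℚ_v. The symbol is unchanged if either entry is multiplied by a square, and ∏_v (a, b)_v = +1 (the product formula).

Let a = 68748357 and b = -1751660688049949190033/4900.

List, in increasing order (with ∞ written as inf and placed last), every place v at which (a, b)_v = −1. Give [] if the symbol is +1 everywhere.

Mod squares: a ≡ 68748357, b ≡ -2193. Check v ∈ {∞, 2, 3, 5, 7, 13, 17, 23, 29, 43, 47}.
v=43: a=43^1·(≡16), b=43^3·(≡24) mod 43; (16|43)=+1, (24|43)=+1; (−1)^{1·3·21}·(+1)^3·(+1)^1 = -1.
v=2: v_2(a)=0, v_2(b)=-2; units ≡ 5, 7 (mod 8); ε·ε+αω+βω = 0·1+0·0+-2·1 ≡ 0  ⇒  (a,b)_2 = +1.
v=23: a=23^1·(≡2), b=23^2·(≡20) mod 23; (2|23)=+1, (20|23)=-1; (−1)^{1·2·11}·(+1)^2·(-1)^1 = -1.
v=47: a=47^1·(≡44), b=47^2·(≡7) mod 47; (44|47)=-1, (7|47)=+1; (−1)^{1·2·23}·(-1)^2·(+1)^1 = +1.
v=3: a=3^1·(≡1), b=3^3·(≡1) mod 3; (1|3)=+1, (1|3)=+1; (−1)^{1·3·1}·(+1)^3·(+1)^1 = -1.
v=5: a=5^0·(≡2), b=5^-2·(≡2) mod 5; (2|5)=-1, (2|5)=-1; (−1)^{0·-2·2}·(-1)^-2·(-1)^0 = +1.
v=29: a=29^1·(≡28), b=29^2·(≡26) mod 29; (28|29)=+1, (26|29)=-1; (−1)^{1·2·14}·(+1)^2·(-1)^1 = -1.
v=13: a=13^0·(≡2), b=13^2·(≡10) mod 13; (2|13)=-1, (10|13)=+1; (−1)^{0·2·6}·(-1)^2·(+1)^0 = +1.
v=7: a=7^0·(≡6), b=7^-2·(≡6) mod 7; (6|7)=-1, (6|7)=-1; (−1)^{0·-2·3}·(-1)^-2·(-1)^0 = +1.
v=17: a=17^1·(≡10), b=17^3·(≡12) mod 17; (10|17)=-1, (12|17)=-1; (−1)^{1·3·8}·(-1)^3·(-1)^1 = +1.
v=∞: 68748357 > 0 and -2193 < 0  ⇒  (a,b)_∞ = +1.
Ram(68748357, -2193) = {3, 23, 29, 43}; no ℚ_3-point on the conic.

[3, 23, 29, 43]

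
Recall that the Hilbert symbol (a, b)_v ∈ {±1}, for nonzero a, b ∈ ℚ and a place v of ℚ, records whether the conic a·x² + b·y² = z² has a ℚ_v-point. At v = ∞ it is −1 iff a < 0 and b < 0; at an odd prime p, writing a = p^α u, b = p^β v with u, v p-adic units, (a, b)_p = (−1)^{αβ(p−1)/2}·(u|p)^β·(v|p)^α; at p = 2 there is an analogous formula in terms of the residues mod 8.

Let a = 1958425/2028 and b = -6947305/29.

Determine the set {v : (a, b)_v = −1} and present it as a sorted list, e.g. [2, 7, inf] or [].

(a, b) ≡ (651, -91205) mod (ℚ^×)²; places V = {2, 3, 5, 7, 13, 17, 19, 29, 31, 37, 47, ∞}.
(a,b)_37: α=0, u≡19; β=1, v≡8 (mod 37); (19|37)=-1, (8|37)=-1; sign (−1)^0·-1^1·-1^0 = -1.
(a,b)_31: α=1, u≡26; β=0, v≡25 (mod 31); (26|31)=-1, (25|31)=+1; sign (−1)^0·-1^0·+1^1 = +1.
(a,b)_47: α=0, u≡31; β=2, v≡5 (mod 47); (31|47)=-1, (5|47)=-1; sign (−1)^0·-1^2·-1^0 = +1.
(a,b)_3: α=-1, u≡1; β=0, v≡1 (mod 3); (1|3)=+1, (1|3)=+1; sign (−1)^0·+1^0·+1^-1 = +1.
(a,b)_29: α=0, u≡16; β=-1, v≡22 (mod 29); (16|29)=+1, (22|29)=+1; sign (−1)^0·+1^-1·+1^0 = +1.
(a,b)_2: α=-2, β=0; u≡3, v≡3 (mod 8); ε(u)ε(v)=1·1, αω(v)=-2·1, βω(u)=0·1; sum ≡ 1  ⇒  -1.
(a,b)_17: α=0, u≡5; β=1, v≡14 (mod 17); (5|17)=-1, (14|17)=-1; sign (−1)^0·-1^1·-1^0 = -1.
(a,b)_13: α=-2, u≡12; β=0, v≡4 (mod 13); (12|13)=+1, (4|13)=+1; sign (−1)^0·+1^0·+1^-2 = +1.
(a,b)_∞: sgn(651)=+, sgn(-91205)=−, so +1.
(a,b)_5: α=2, u≡4; β=1, v≡1 (mod 5); (4|5)=+1, (1|5)=+1; sign (−1)^0·+1^1·+1^2 = +1.
(a,b)_7: α=1, u≡4; β=0, v≡6 (mod 7); (4|7)=+1, (6|7)=-1; sign (−1)^0·+1^0·-1^1 = -1.
(a,b)_19: α=2, u≡17; β=0, v≡14 (mod 19); (17|19)=+1, (14|19)=-1; sign (−1)^0·+1^0·-1^2 = +1.
|Ram(651, -91205)| = 4, even; anisotropic at {2, 7, 17, 37}.

[2, 7, 17, 37]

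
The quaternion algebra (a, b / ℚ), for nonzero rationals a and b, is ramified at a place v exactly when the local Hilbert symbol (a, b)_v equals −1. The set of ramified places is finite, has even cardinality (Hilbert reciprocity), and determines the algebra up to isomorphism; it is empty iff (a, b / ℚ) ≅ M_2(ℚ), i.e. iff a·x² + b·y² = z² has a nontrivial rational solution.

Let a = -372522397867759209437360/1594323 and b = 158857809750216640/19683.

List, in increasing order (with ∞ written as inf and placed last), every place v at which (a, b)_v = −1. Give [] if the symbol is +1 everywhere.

(a, b) ≡ (-73533705, 203205) mod (ℚ^×)²; places V = {2, 3, 5, 7, 19, 23, 29, 31, 41, ∞}.
(a,b)_19: α=1, u≡8; β=1, v≡5 (mod 19); (8|19)=-1, (5|19)=+1; sign (−1)^1·-1^1·+1^1 = +1.
(a,b)_5: α=1, u≡1; β=1, v≡1 (mod 5); (1|5)=+1, (1|5)=+1; sign (−1)^0·+1^1·+1^1 = +1.
(a,b)_2: α=4, β=6; u≡7, v≡5 (mod 8); ε(u)ε(v)=1·0, αω(v)=4·1, βω(u)=6·0; sum ≡ 0  ⇒  +1.
(a,b)_41: α=3, u≡31; β=2, v≡1 (mod 41); (31|41)=+1, (1|41)=+1; sign (−1)^0·+1^2·+1^3 = +1.
(a,b)_23: α=4, u≡6; β=3, v≡9 (mod 23); (6|23)=+1, (9|23)=+1; sign (−1)^0·+1^3·+1^4 = +1.
(a,b)_31: α=1, u≡12; β=1, v≡8 (mod 31); (12|31)=-1, (8|31)=+1; sign (−1)^1·-1^1·+1^1 = +1.
(a,b)_29: α=3, u≡6; β=2, v≡12 (mod 29); (6|29)=+1, (12|29)=-1; sign (−1)^0·+1^2·-1^3 = -1.
(a,b)_∞: sgn(-73533705)=−, sgn(203205)=+, so +1.
(a,b)_3: α=-13, u≡1; β=-9, v≡1 (mod 3); (1|3)=+1, (1|3)=+1; sign (−1)^1·+1^-9·+1^-13 = -1.
(a,b)_7: α=5, u≡2; β=2, v≡2 (mod 7); (2|7)=+1, (2|7)=+1; sign (−1)^0·+1^2·+1^5 = +1.
Ram(-73533705, 203205) = {3, 29}; no ℚ_3-point on the conic.

[3, 29]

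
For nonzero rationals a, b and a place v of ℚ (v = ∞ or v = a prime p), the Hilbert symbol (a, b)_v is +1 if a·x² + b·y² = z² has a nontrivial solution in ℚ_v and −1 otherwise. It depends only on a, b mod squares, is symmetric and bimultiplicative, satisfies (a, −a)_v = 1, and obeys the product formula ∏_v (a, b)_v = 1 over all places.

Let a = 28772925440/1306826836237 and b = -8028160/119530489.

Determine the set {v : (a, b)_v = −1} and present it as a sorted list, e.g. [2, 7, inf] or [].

[2, 5]

Mod squares: a ≡ 455, b ≡ -10. Check v ∈ {∞, 2, 5, 7, 13, 29}.
v=5: a=5^1·(≡4), b=5^1·(≡2) mod 5; (4|5)=+1, (2|5)=-1; (−1)^{1·1·2}·(+1)^1·(-1)^1 = -1.
v=∞: 455 > 0 and -10 < 0  ⇒  (a,b)_∞ = +1.
v=13: a=13^-3·(≡12), b=13^-2·(≡1) mod 13; (12|13)=+1, (1|13)=+1; (−1)^{-3·-2·6}·(+1)^-2·(+1)^-3 = +1.
v=29: a=29^-6·(≡1), b=29^-4·(≡18) mod 29; (1|29)=+1, (18|29)=-1; (−1)^{-6·-4·14}·(+1)^-4·(-1)^-6 = +1.
v=2: v_2(a)=24, v_2(b)=15; units ≡ 7, 3 (mod 8); ε·ε+αω+βω = 1·1+24·1+15·0 ≡ 1  ⇒  (a,b)_2 = -1.
v=7: a=7^3·(≡2), b=7^2·(≡2) mod 7; (2|7)=+1, (2|7)=+1; (−1)^{3·2·3}·(+1)^2·(+1)^3 = +1.
|Ram(455, -10)| = 2, even; anisotropic at {2, 5}.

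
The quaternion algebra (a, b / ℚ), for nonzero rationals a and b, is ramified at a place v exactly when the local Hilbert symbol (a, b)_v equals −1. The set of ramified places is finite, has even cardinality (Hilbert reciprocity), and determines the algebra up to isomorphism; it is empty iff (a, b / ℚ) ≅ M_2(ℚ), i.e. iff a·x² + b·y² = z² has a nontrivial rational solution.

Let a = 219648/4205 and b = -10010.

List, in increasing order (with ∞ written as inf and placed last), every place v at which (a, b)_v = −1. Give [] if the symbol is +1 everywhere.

[2, 7, 11, 13]

(a, b) ≡ (4290, -10010) mod (ℚ^×)²; places V = {2, 3, 5, 7, 11, 13, 29, ∞}.
(a,b)_11: α=1, u≡1; β=1, v≡3 (mod 11); (1|11)=+1, (3|11)=+1; sign (−1)^1·+1^1·+1^1 = -1.
(a,b)_∞: sgn(4290)=+, sgn(-10010)=−, so +1.
(a,b)_5: α=-1, u≡3; β=1, v≡3 (mod 5); (3|5)=-1, (3|5)=-1; sign (−1)^0·-1^1·-1^-1 = +1.
(a,b)_29: α=-2, u≡12; β=0, v≡24 (mod 29); (12|29)=-1, (24|29)=+1; sign (−1)^0·-1^0·+1^-2 = +1.
(a,b)_2: α=9, β=1; u≡1, v≡3 (mod 8); ε(u)ε(v)=0·1, αω(v)=9·1, βω(u)=1·0; sum ≡ 1  ⇒  -1.
(a,b)_7: α=0, u≡6; β=1, v≡5 (mod 7); (6|7)=-1, (5|7)=-1; sign (−1)^0·-1^1·-1^0 = -1.
(a,b)_13: α=1, u≡8; β=1, v≡10 (mod 13); (8|13)=-1, (10|13)=+1; sign (−1)^0·-1^1·+1^1 = -1.
(a,b)_3: α=1, u≡2; β=0, v≡1 (mod 3); (2|3)=-1, (1|3)=+1; sign (−1)^0·-1^0·+1^1 = +1.
|Ram(4290, -10010)| = 4, even; anisotropic at {2, 7, 11, 13}.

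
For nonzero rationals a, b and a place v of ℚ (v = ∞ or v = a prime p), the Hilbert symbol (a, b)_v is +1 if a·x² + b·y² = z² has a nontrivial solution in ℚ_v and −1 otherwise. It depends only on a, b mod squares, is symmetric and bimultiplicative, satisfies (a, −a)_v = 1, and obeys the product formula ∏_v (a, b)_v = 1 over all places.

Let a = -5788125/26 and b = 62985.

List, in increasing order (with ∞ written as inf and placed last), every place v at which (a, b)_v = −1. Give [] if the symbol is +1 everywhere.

[3, 7]

Mod squares: a ≡ -546, b ≡ 62985. Check v ∈ {∞, 2, 3, 5, 7, 13, 17, 19}.
v=2: v_2(a)=-1, v_2(b)=0; units ≡ 7, 1 (mod 8); ε·ε+αω+βω = 1·0+-1·0+0·0 ≡ 0  ⇒  (a,b)_2 = +1.
v=13: a=13^-1·(≡4), b=13^1·(≡9) mod 13; (4|13)=+1, (9|13)=+1; (−1)^{-1·1·6}·(+1)^1·(+1)^-1 = +1.
v=∞: -546 < 0 and 62985 > 0  ⇒  (a,b)_∞ = +1.
v=5: a=5^4·(≡4), b=5^1·(≡2) mod 5; (4|5)=+1, (2|5)=-1; (−1)^{4·1·2}·(+1)^1·(-1)^4 = +1.
v=17: a=17^0·(≡2), b=17^1·(≡16) mod 17; (2|17)=+1, (16|17)=+1; (−1)^{0·1·8}·(+1)^1·(+1)^0 = +1.
v=7: a=7^3·(≡6), b=7^0·(≡6) mod 7; (6|7)=-1, (6|7)=-1; (−1)^{3·0·3}·(-1)^0·(-1)^3 = -1.
v=3: a=3^3·(≡1), b=3^1·(≡1) mod 3; (1|3)=+1, (1|3)=+1; (−1)^{3·1·1}·(+1)^1·(+1)^3 = -1.
v=19: a=19^0·(≡5), b=19^1·(≡9) mod 19; (5|19)=+1, (9|19)=+1; (−1)^{0·1·9}·(+1)^1·(+1)^0 = +1.
Ram(-546, 62985) = {3, 7}; no ℚ_3-point on the conic.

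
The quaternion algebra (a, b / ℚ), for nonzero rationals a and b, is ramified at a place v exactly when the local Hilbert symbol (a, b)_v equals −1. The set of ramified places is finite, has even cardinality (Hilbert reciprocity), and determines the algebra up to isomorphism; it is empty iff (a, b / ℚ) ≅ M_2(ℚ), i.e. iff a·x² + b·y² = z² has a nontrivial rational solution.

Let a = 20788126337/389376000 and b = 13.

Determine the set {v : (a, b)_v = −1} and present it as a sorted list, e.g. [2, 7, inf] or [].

[2, 5]

Mod squares: a ≡ 170, b ≡ 13. Check v ∈ {∞, 2, 3, 5, 11, 13, 17}.
v=3: a=3^-2·(≡2), b=3^0·(≡1) mod 3; (2|3)=-1, (1|3)=+1; (−1)^{-2·0·1}·(-1)^0·(+1)^-2 = +1.
v=2: v_2(a)=-11, v_2(b)=0; units ≡ 5, 5 (mod 8); ε·ε+αω+βω = 0·0+-11·1+0·1 ≡ 1  ⇒  (a,b)_2 = -1.
v=11: a=11^4·(≡5), b=11^0·(≡2) mod 11; (5|11)=+1, (2|11)=-1; (−1)^{4·0·5}·(+1)^0·(-1)^4 = +1.
v=∞: 170 > 0 and 13 > 0  ⇒  (a,b)_∞ = +1.
v=5: a=5^-3·(≡4), b=5^0·(≡3) mod 5; (4|5)=+1, (3|5)=-1; (−1)^{-3·0·2}·(+1)^0·(-1)^-3 = -1.
v=13: a=13^-2·(≡3), b=13^1·(≡1) mod 13; (3|13)=+1, (1|13)=+1; (−1)^{-2·1·6}·(+1)^1·(+1)^-2 = +1.
v=17: a=17^5·(≡14), b=17^0·(≡13) mod 17; (14|17)=-1, (13|17)=+1; (−1)^{5·0·8}·(-1)^0·(+1)^5 = +1.
(170, 13 / ℚ) ramifies at {2, 5}: a division algebra.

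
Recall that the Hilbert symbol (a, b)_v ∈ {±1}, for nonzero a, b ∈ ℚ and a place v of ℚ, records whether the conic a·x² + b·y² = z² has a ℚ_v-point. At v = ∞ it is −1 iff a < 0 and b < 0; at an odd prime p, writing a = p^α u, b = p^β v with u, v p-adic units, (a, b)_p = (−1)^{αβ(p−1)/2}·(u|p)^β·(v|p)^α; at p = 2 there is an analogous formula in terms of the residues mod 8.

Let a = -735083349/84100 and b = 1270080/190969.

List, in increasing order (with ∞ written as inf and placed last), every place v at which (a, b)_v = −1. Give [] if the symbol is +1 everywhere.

Mod squares: a ≡ -429, b ≡ 5. Check v ∈ {∞, 2, 3, 5, 7, 11, 13, 17, 19, 23, 29}.
v=2: v_2(a)=-2, v_2(b)=6; units ≡ 3, 5 (mod 8); ε·ε+αω+βω = 1·0+-2·1+6·1 ≡ 0  ⇒  (a,b)_2 = +1.
v=∞: -429 < 0 and 5 > 0  ⇒  (a,b)_∞ = +1.
v=5: a=5^-2·(≡4), b=5^1·(≡4) mod 5; (4|5)=+1, (4|5)=+1; (−1)^{-2·1·2}·(+1)^1·(+1)^-2 = +1.
v=7: a=7^2·(≡3), b=7^2·(≡3) mod 7; (3|7)=-1, (3|7)=-1; (−1)^{2·2·3}·(-1)^2·(-1)^2 = +1.
v=11: a=11^3·(≡4), b=11^0·(≡1) mod 11; (4|11)=+1, (1|11)=+1; (−1)^{3·0·5}·(+1)^0·(+1)^3 = +1.
v=29: a=29^-2·(≡23), b=29^0·(≡28) mod 29; (23|29)=+1, (28|29)=+1; (−1)^{-2·0·14}·(+1)^0·(+1)^-2 = +1.
v=17: a=17^2·(≡16), b=17^0·(≡14) mod 17; (16|17)=+1, (14|17)=-1; (−1)^{2·0·8}·(+1)^0·(-1)^2 = +1.
v=23: a=23^0·(≡18), b=23^-2·(≡7) mod 23; (18|23)=+1, (7|23)=-1; (−1)^{0·-2·11}·(+1)^-2·(-1)^0 = +1.
v=13: a=13^1·(≡6), b=13^0·(≡7) mod 13; (6|13)=-1, (7|13)=-1; (−1)^{1·0·6}·(-1)^0·(-1)^1 = -1.
v=19: a=19^0·(≡18), b=19^-2·(≡17) mod 19; (18|19)=-1, (17|19)=+1; (−1)^{0·-2·9}·(-1)^-2·(+1)^0 = +1.
v=3: a=3^1·(≡1), b=3^4·(≡2) mod 3; (1|3)=+1, (2|3)=-1; (−1)^{1·4·1}·(+1)^4·(-1)^1 = -1.
|Ram(-429, 5)| = 2, even; anisotropic at {3, 13}.

[3, 13]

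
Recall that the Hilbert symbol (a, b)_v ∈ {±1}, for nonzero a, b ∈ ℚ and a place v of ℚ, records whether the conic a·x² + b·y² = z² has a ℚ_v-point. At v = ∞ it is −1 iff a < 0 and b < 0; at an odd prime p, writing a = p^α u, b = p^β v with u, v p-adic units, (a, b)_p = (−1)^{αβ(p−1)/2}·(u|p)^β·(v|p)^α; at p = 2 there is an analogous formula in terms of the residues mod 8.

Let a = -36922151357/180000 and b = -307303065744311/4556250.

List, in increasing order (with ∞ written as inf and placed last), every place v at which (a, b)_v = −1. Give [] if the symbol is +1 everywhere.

[7, 13, 41, inf]

Mod squares: a ≡ -1066, b ≡ -26390. Check v ∈ {∞, 2, 3, 5, 7, 13, 29, 41}.
v=5: a=5^-4·(≡1), b=5^-5·(≡3) mod 5; (1|5)=+1, (3|5)=-1; (−1)^{-4·-5·2}·(+1)^-5·(-1)^-4 = +1.
v=41: a=41^3·(≡3), b=41^4·(≡11) mod 41; (3|41)=-1, (11|41)=-1; (−1)^{3·4·20}·(-1)^4·(-1)^3 = -1.
v=13: a=13^1·(≡4), b=13^1·(≡5) mod 13; (4|13)=+1, (5|13)=-1; (−1)^{1·1·6}·(+1)^1·(-1)^1 = -1.
v=2: v_2(a)=-5, v_2(b)=-1; units ≡ 3, 5 (mod 8); ε·ε+αω+βω = 1·0+-5·1+-1·1 ≡ 0  ⇒  (a,b)_2 = +1.
v=29: a=29^2·(≡4), b=29^3·(≡18) mod 29; (4|29)=+1, (18|29)=-1; (−1)^{2·3·14}·(+1)^3·(-1)^2 = +1.
v=3: a=3^-2·(≡2), b=3^-6·(≡1) mod 3; (2|3)=-1, (1|3)=+1; (−1)^{-2·-6·1}·(-1)^-6·(+1)^-2 = +1.
v=∞: -1066 < 0 and -26390 < 0  ⇒  (a,b)_∞ = -1.
v=7: a=7^2·(≡3), b=7^3·(≡6) mod 7; (3|7)=-1, (6|7)=-1; (−1)^{2·3·3}·(-1)^3·(-1)^2 = -1.
|Ram(-1066, -26390)| = 4, even; anisotropic at {7, 13, 41, ∞}.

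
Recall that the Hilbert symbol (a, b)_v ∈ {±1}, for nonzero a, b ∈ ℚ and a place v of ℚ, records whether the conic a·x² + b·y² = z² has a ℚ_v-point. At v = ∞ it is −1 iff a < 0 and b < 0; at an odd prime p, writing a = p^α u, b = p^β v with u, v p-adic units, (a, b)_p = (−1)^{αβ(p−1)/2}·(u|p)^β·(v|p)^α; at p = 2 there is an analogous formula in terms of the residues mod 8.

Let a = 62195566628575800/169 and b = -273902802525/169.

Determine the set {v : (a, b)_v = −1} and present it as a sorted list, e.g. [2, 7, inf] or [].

[7, 17]

(a, b) ≡ (4065278, -29) mod (ℚ^×)²; places V = {2, 3, 5, 7, 11, 13, 17, 19, 29, 31, ∞}.
(a,b)_19: α=3, u≡12; β=2, v≡4 (mod 19); (12|19)=-1, (4|19)=+1; sign (−1)^0·-1^2·+1^3 = +1.
(a,b)_∞: sgn(4065278)=+, sgn(-29)=−, so +1.
(a,b)_7: α=3, u≡3; β=0, v≡5 (mod 7); (3|7)=-1, (5|7)=-1; sign (−1)^0·-1^0·-1^3 = -1.
(a,b)_13: α=-2, u≡4; β=-2, v≡12 (mod 13); (4|13)=+1, (12|13)=+1; sign (−1)^0·+1^-2·+1^-2 = +1.
(a,b)_2: α=3, β=0; u≡7, v≡3 (mod 8); ε(u)ε(v)=1·1, αω(v)=3·1, βω(u)=0·0; sum ≡ 0  ⇒  +1.
(a,b)_3: α=2, u≡2; β=2, v≡1 (mod 3); (2|3)=-1, (1|3)=+1; sign (−1)^0·-1^2·+1^2 = +1.
(a,b)_5: α=2, u≡3; β=2, v≡1 (mod 5); (3|5)=-1, (1|5)=+1; sign (−1)^0·-1^2·+1^2 = +1.
(a,b)_29: α=1, u≡20; β=1, v≡13 (mod 29); (20|29)=+1, (13|29)=+1; sign (−1)^0·+1^1·+1^1 = +1.
(a,b)_17: α=1, u≡3; β=0, v≡5 (mod 17); (3|17)=-1, (5|17)=-1; sign (−1)^0·-1^0·-1^1 = -1.
(a,b)_31: α=3, u≡2; β=2, v≡20 (mod 31); (2|31)=+1, (20|31)=+1; sign (−1)^0·+1^2·+1^3 = +1.
(a,b)_11: α=0, u≡6; β=2, v≡4 (mod 11); (6|11)=-1, (4|11)=+1; sign (−1)^0·-1^2·+1^0 = +1.
|Ram(4065278, -29)| = 2, even; anisotropic at {7, 17}.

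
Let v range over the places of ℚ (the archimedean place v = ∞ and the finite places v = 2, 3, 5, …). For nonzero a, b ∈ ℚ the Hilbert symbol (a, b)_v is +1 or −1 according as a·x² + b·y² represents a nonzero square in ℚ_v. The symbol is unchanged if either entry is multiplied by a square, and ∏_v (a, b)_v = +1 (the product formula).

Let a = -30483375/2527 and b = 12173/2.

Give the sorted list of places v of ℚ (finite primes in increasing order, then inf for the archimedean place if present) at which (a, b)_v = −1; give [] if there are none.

[37, 47]

Mod squares: a ≡ -50505, b ≡ 24346. Check v ∈ {∞, 2, 3, 5, 7, 13, 19, 37, 47}.
v=13: a=13^3·(≡7), b=13^0·(≡9) mod 13; (7|13)=-1, (9|13)=+1; (−1)^{3·0·6}·(-1)^0·(+1)^3 = +1.
v=19: a=19^-2·(≡5), b=19^0·(≡16) mod 19; (5|19)=+1, (16|19)=+1; (−1)^{-2·0·9}·(+1)^0·(+1)^-2 = +1.
v=5: a=5^3·(≡4), b=5^0·(≡4) mod 5; (4|5)=+1, (4|5)=+1; (−1)^{3·0·2}·(+1)^0·(+1)^3 = +1.
v=∞: -50505 < 0 and 24346 > 0  ⇒  (a,b)_∞ = +1.
v=37: a=37^1·(≡34), b=37^1·(≡35) mod 37; (34|37)=+1, (35|37)=-1; (−1)^{1·1·18}·(+1)^1·(-1)^1 = -1.
v=47: a=47^0·(≡19), b=47^1·(≡12) mod 47; (19|47)=-1, (12|47)=+1; (−1)^{0·1·23}·(-1)^1·(+1)^0 = -1.
v=7: a=7^-1·(≡2), b=7^1·(≡5) mod 7; (2|7)=+1, (5|7)=-1; (−1)^{-1·1·3}·(+1)^1·(-1)^-1 = +1.
v=3: a=3^1·(≡1), b=3^0·(≡1) mod 3; (1|3)=+1, (1|3)=+1; (−1)^{1·0·1}·(+1)^0·(+1)^1 = +1.
v=2: v_2(a)=0, v_2(b)=-1; units ≡ 7, 5 (mod 8); ε·ε+αω+βω = 1·0+0·1+-1·0 ≡ 0  ⇒  (a,b)_2 = +1.
(-50505, 24346 / ℚ) ramifies at {37, 47}: a division algebra.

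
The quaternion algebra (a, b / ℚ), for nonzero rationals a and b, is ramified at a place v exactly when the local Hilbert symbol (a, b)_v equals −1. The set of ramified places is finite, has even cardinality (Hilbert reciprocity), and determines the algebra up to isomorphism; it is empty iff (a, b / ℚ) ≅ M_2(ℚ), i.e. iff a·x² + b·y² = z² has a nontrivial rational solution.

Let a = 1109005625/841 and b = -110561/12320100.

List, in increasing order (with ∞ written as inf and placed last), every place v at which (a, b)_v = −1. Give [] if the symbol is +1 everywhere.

(a, b) ≡ (1774409, -209) mod (ℚ^×)²; places V = {2, 3, 5, 7, 11, 13, 17, 19, 23, 29, 31, 37, ∞}.
(a,b)_31: α=1, u≡24; β=0, v≡25 (mod 31); (24|31)=-1, (25|31)=+1; sign (−1)^0·-1^0·+1^1 = +1.
(a,b)_5: α=4, u≡4; β=-2, v≡1 (mod 5); (4|5)=+1, (1|5)=+1; sign (−1)^0·+1^-2·+1^4 = +1.
(a,b)_∞: sgn(1774409)=+, sgn(-209)=−, so +1.
(a,b)_7: α=1, u≡6; β=0, v≡2 (mod 7); (6|7)=-1, (2|7)=+1; sign (−1)^0·-1^0·+1^1 = +1.
(a,b)_17: α=1, u≡10; β=0, v≡11 (mod 17); (10|17)=-1, (11|17)=-1; sign (−1)^0·-1^0·-1^1 = -1.
(a,b)_23: α=0, u≡21; β=2, v≡19 (mod 23); (21|23)=-1, (19|23)=-1; sign (−1)^0·-1^2·-1^0 = +1.
(a,b)_3: α=0, u≡2; β=-6, v≡1 (mod 3); (2|3)=-1, (1|3)=+1; sign (−1)^0·-1^-6·+1^0 = +1.
(a,b)_19: α=0, u≡8; β=1, v≡15 (mod 19); (8|19)=-1, (15|19)=-1; sign (−1)^0·-1^1·-1^0 = -1.
(a,b)_37: α=1, u≡2; β=0, v≡22 (mod 37); (2|37)=-1, (22|37)=-1; sign (−1)^0·-1^0·-1^1 = -1.
(a,b)_11: α=0, u≡7; β=1, v≡3 (mod 11); (7|11)=-1, (3|11)=+1; sign (−1)^0·-1^1·+1^0 = -1.
(a,b)_2: α=0, β=-2; u≡1, v≡7 (mod 8); ε(u)ε(v)=0·1, αω(v)=0·0, βω(u)=-2·0; sum ≡ 0  ⇒  +1.
(a,b)_13: α=1, u≡5; β=-2, v≡12 (mod 13); (5|13)=-1, (12|13)=+1; sign (−1)^0·-1^-2·+1^1 = +1.
(a,b)_29: α=-2, u≡8; β=0, v≡16 (mod 29); (8|29)=-1, (16|29)=+1; sign (−1)^0·-1^0·+1^-2 = +1.
(1774409, -209 / ℚ) ramifies at {11, 17, 19, 37}: a division algebra.

[11, 17, 19, 37]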